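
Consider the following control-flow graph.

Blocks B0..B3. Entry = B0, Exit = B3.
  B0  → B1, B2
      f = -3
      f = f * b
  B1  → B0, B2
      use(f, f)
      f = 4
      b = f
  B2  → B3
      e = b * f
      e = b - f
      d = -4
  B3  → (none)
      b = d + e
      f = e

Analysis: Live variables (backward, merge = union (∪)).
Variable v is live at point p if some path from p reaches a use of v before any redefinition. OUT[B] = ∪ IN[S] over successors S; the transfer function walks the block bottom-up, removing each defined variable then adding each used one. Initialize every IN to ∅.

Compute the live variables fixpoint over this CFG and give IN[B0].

Answer: {b}

Working:
Per-block solution:
  B0:  IN={b}  OUT={b, f}
  B1:  IN={f}  OUT={b, f}
  B2:  IN={b, f}  OUT={d, e}
  B3:  IN={d, e}  OUT={}

Merge at B0: OUT[B0] = IN[B1] ⊔ IN[B2] = {b, f}
Applying B0's transfer function to that OUT value gives IN[B0] (row B0 above).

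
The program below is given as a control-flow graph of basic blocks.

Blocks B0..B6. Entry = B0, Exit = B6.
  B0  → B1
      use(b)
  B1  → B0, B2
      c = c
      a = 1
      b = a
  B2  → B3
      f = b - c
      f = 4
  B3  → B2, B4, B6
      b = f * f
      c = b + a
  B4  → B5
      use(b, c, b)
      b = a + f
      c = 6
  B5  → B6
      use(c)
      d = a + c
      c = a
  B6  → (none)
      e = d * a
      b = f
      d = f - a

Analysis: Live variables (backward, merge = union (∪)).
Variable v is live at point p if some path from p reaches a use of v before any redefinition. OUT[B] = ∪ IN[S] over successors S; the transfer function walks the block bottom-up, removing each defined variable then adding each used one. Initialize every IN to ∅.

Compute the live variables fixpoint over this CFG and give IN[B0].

Answer: {b, c, d}

Derivation:
Converged values:
  B0: | IN={b, c, d} | OUT={c, d}
  B1: | IN={c, d} | OUT={a, b, c, d}
  B2: | IN={a, b, c, d} | OUT={a, d, f}
  B3: | IN={a, d, f} | OUT={a, b, c, d, f}
  B4: | IN={a, b, c, f} | OUT={a, c, f}
  B5: | IN={a, c, f} | OUT={a, d, f}
  B6: | IN={a, d, f} | OUT={}

Merge at B0: OUT[B0] = IN[B1] = {c, d}
Applying B0's transfer function to that OUT value gives IN[B0] (row B0 above).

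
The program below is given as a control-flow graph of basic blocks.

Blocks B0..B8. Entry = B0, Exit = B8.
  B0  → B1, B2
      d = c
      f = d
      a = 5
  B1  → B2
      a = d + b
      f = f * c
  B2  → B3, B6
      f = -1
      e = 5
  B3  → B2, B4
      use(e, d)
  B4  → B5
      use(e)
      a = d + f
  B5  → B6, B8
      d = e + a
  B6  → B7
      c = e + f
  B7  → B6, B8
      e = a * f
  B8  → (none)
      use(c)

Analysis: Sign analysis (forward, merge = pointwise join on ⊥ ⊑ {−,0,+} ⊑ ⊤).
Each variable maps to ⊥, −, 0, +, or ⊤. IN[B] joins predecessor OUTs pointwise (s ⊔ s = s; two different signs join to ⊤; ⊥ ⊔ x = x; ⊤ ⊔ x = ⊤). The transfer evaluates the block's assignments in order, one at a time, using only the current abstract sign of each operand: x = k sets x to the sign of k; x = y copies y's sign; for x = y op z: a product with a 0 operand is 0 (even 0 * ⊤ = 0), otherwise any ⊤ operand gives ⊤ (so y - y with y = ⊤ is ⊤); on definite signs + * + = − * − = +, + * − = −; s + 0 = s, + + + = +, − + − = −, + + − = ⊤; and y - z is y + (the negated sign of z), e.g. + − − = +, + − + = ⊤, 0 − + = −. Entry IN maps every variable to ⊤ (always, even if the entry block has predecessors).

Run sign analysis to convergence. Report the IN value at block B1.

Fixpoint table:
  B0:  IN=(all ⊤)  OUT={a:+; rest ⊤}
  B1:  IN={a:+; rest ⊤}  OUT=(all ⊤)
  B2:  IN=(all ⊤)  OUT={e:+, f:-; rest ⊤}
  B3:  IN={e:+, f:-; rest ⊤}  OUT={e:+, f:-; rest ⊤}
  B4:  IN={e:+, f:-; rest ⊤}  OUT={e:+, f:-; rest ⊤}
  B5:  IN={e:+, f:-; rest ⊤}  OUT={e:+, f:-; rest ⊤}
  B6:  IN={f:-; rest ⊤}  OUT={f:-; rest ⊤}
  B7:  IN={f:-; rest ⊤}  OUT={f:-; rest ⊤}
  B8:  IN={f:-; rest ⊤}  OUT={f:-; rest ⊤}

Merge at B1: IN[B1] = OUT[B0] = {a: +, b: ⊤, c: ⊤, d: ⊤, e: ⊤, f: ⊤}

Answer: {a: +, b: ⊤, c: ⊤, d: ⊤, e: ⊤, f: ⊤}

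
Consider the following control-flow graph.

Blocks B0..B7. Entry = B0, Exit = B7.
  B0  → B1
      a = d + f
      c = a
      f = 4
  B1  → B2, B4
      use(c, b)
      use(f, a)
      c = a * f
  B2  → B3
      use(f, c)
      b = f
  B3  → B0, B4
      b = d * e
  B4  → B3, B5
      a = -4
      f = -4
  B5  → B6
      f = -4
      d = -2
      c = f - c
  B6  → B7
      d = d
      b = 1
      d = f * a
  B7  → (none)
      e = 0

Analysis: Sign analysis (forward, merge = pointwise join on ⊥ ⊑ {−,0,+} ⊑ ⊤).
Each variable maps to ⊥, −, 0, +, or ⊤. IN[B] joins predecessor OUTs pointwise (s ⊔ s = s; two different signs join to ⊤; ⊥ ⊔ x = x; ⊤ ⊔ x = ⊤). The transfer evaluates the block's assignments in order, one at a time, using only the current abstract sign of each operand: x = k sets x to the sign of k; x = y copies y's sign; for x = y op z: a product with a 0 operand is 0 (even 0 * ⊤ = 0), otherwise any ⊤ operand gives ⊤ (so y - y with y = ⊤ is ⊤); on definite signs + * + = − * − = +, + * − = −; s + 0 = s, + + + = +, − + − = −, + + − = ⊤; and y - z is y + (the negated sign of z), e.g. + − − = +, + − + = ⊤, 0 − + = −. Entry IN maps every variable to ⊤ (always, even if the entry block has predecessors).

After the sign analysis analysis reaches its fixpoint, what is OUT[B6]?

Answer: {a: -, b: +, c: ⊤, d: +, e: ⊤, f: -}

Derivation:
Converged values:
  B0:   IN=(all ⊤)   OUT={f:+; rest ⊤}
  B1:   IN={f:+; rest ⊤}   OUT={f:+; rest ⊤}
  B2:   IN={f:+; rest ⊤}   OUT={b:+, f:+; rest ⊤}
  B3:   IN=(all ⊤)   OUT=(all ⊤)
  B4:   IN=(all ⊤)   OUT={a:-, f:-; rest ⊤}
  B5:   IN={a:-, f:-; rest ⊤}   OUT={a:-, d:-, f:-; rest ⊤}
  B6:   IN={a:-, d:-, f:-; rest ⊤}   OUT={a:-, b:+, d:+, f:-; rest ⊤}
  B7:   IN={a:-, b:+, d:+, f:-; rest ⊤}   OUT={a:-, b:+, d:+, e:0, f:-; rest ⊤}

Merge at B6: IN[B6] = OUT[B5] = {a: -, b: ⊤, c: ⊤, d: -, e: ⊤, f: -}
Applying B6's transfer function to that IN value gives OUT[B6] (row B6 above).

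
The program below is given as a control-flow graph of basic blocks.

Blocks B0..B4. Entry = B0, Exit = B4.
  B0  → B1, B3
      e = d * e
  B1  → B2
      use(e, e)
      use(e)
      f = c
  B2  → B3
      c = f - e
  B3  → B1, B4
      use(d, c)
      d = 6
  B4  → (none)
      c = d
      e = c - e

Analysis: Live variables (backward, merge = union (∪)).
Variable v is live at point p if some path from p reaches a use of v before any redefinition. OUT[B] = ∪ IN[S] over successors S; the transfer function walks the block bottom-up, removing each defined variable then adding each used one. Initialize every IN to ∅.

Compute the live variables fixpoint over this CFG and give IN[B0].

Answer: {c, d, e}

Working:
Fixpoint table:
  B0: | IN={c, d, e} | OUT={c, d, e}
  B1: | IN={c, d, e} | OUT={d, e, f}
  B2: | IN={d, e, f} | OUT={c, d, e}
  B3: | IN={c, d, e} | OUT={c, d, e}
  B4: | IN={d, e} | OUT={}

Merge at B0: OUT[B0] = IN[B1] ⊔ IN[B3] = {c, d, e}
Applying B0's transfer function to that OUT value gives IN[B0] (row B0 above).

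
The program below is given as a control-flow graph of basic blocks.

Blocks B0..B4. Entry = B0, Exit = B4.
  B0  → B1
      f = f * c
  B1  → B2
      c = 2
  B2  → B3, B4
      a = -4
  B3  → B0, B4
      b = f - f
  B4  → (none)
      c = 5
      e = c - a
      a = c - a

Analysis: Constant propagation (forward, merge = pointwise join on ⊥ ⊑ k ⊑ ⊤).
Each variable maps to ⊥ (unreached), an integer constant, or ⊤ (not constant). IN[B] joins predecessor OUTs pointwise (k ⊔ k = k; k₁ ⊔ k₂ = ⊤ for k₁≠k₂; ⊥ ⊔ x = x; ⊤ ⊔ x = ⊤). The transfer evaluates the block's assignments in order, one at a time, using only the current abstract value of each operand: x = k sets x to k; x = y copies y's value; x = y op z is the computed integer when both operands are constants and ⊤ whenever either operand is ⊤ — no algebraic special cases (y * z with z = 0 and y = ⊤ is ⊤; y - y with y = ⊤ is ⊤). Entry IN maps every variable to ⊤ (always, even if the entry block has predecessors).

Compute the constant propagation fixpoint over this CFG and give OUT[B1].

Converged values:
  B0:  IN=(all ⊤)  OUT=(all ⊤)
  B1:  IN=(all ⊤)  OUT={c:2; rest ⊤}
  B2:  IN={c:2; rest ⊤}  OUT={a:-4, c:2; rest ⊤}
  B3:  IN={a:-4, c:2; rest ⊤}  OUT={a:-4, c:2; rest ⊤}
  B4:  IN={a:-4, c:2; rest ⊤}  OUT={a:9, c:5, e:9; rest ⊤}

Merge at B1: IN[B1] = OUT[B0] = {a: ⊤, b: ⊤, c: ⊤, d: ⊤, e: ⊤, f: ⊤}
Applying B1's transfer function to that IN value gives OUT[B1] (row B1 above).

Answer: {a: ⊤, b: ⊤, c: 2, d: ⊤, e: ⊤, f: ⊤}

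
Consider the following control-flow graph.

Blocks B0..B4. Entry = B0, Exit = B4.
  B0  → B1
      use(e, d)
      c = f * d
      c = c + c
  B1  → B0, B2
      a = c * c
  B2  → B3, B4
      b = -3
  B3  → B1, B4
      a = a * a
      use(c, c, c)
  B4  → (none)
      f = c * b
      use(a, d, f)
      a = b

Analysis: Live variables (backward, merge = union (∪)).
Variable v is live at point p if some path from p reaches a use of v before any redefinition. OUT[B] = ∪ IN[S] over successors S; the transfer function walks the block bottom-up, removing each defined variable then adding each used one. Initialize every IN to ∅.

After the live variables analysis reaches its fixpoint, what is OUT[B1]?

Answer: {a, c, d, e, f}

Trace:
Converged values:
  B0:   IN={d, e, f}   OUT={c, d, e, f}
  B1:   IN={c, d, e, f}   OUT={a, c, d, e, f}
  B2:   IN={a, c, d, e, f}   OUT={a, b, c, d, e, f}
  B3:   IN={a, b, c, d, e, f}   OUT={a, b, c, d, e, f}
  B4:   IN={a, b, c, d}   OUT={}

Merge at B1: OUT[B1] = IN[B0] ⊔ IN[B2] = {a, c, d, e, f}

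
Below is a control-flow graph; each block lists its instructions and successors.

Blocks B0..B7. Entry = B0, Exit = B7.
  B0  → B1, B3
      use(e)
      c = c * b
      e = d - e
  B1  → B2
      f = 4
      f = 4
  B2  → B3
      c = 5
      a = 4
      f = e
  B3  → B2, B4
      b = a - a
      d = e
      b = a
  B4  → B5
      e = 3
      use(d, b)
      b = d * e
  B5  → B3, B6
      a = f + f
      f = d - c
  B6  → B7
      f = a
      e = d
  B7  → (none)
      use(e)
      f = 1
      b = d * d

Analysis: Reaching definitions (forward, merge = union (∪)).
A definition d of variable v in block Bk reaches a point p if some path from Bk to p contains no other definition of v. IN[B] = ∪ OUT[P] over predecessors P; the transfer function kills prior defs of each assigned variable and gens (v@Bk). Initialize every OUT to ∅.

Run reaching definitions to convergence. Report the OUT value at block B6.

Converged values:
  B0:  IN={}  OUT={c@B0, e@B0}
  B1:  IN={c@B0, e@B0}  OUT={c@B0, e@B0, f@B1}
  B2:  IN={a@B2, a@B5, b@B3, c@B0, c@B2, d@B3, e@B0, e@B4, f@B1, f@B2, f@B5}  OUT={a@B2, b@B3, c@B2, d@B3, e@B0, e@B4, f@B2}
  B3:  IN={a@B2, a@B5, b@B3, b@B4, c@B0, c@B2, d@B3, e@B0, e@B4, f@B2, f@B5}  OUT={a@B2, a@B5, b@B3, c@B0, c@B2, d@B3, e@B0, e@B4, f@B2, f@B5}
  B4:  IN={a@B2, a@B5, b@B3, c@B0, c@B2, d@B3, e@B0, e@B4, f@B2, f@B5}  OUT={a@B2, a@B5, b@B4, c@B0, c@B2, d@B3, e@B4, f@B2, f@B5}
  B5:  IN={a@B2, a@B5, b@B4, c@B0, c@B2, d@B3, e@B4, f@B2, f@B5}  OUT={a@B5, b@B4, c@B0, c@B2, d@B3, e@B4, f@B5}
  B6:  IN={a@B5, b@B4, c@B0, c@B2, d@B3, e@B4, f@B5}  OUT={a@B5, b@B4, c@B0, c@B2, d@B3, e@B6, f@B6}
  B7:  IN={a@B5, b@B4, c@B0, c@B2, d@B3, e@B6, f@B6}  OUT={a@B5, b@B7, c@B0, c@B2, d@B3, e@B6, f@B7}

Merge at B6: IN[B6] = OUT[B5] = {a@B5, b@B4, c@B0, c@B2, d@B3, e@B4, f@B5}
Applying B6's transfer function to that IN value gives OUT[B6] (row B6 above).

Answer: {a@B5, b@B4, c@B0, c@B2, d@B3, e@B6, f@B6}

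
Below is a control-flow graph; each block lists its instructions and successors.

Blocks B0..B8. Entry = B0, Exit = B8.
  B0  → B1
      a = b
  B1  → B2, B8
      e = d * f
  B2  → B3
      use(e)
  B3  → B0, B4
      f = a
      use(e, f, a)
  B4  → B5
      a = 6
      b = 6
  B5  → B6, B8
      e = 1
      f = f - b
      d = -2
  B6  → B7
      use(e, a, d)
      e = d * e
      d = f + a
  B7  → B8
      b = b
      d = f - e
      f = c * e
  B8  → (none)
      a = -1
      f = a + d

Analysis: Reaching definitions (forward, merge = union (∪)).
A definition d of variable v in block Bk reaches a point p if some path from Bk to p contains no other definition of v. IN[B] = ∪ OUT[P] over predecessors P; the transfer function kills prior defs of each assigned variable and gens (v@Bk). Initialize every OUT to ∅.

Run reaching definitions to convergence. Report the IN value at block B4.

Per-block solution:
  B0:  IN={a@B0, e@B1, f@B3}  OUT={a@B0, e@B1, f@B3}
  B1:  IN={a@B0, e@B1, f@B3}  OUT={a@B0, e@B1, f@B3}
  B2:  IN={a@B0, e@B1, f@B3}  OUT={a@B0, e@B1, f@B3}
  B3:  IN={a@B0, e@B1, f@B3}  OUT={a@B0, e@B1, f@B3}
  B4:  IN={a@B0, e@B1, f@B3}  OUT={a@B4, b@B4, e@B1, f@B3}
  B5:  IN={a@B4, b@B4, e@B1, f@B3}  OUT={a@B4, b@B4, d@B5, e@B5, f@B5}
  B6:  IN={a@B4, b@B4, d@B5, e@B5, f@B5}  OUT={a@B4, b@B4, d@B6, e@B6, f@B5}
  B7:  IN={a@B4, b@B4, d@B6, e@B6, f@B5}  OUT={a@B4, b@B7, d@B7, e@B6, f@B7}
  B8:  IN={a@B0, a@B4, b@B4, b@B7, d@B5, d@B7, e@B1, e@B5, e@B6, f@B3, f@B5, f@B7}  OUT={a@B8, b@B4, b@B7, d@B5, d@B7, e@B1, e@B5, e@B6, f@B8}

Merge at B4: IN[B4] = OUT[B3] = {a@B0, e@B1, f@B3}

Answer: {a@B0, e@B1, f@B3}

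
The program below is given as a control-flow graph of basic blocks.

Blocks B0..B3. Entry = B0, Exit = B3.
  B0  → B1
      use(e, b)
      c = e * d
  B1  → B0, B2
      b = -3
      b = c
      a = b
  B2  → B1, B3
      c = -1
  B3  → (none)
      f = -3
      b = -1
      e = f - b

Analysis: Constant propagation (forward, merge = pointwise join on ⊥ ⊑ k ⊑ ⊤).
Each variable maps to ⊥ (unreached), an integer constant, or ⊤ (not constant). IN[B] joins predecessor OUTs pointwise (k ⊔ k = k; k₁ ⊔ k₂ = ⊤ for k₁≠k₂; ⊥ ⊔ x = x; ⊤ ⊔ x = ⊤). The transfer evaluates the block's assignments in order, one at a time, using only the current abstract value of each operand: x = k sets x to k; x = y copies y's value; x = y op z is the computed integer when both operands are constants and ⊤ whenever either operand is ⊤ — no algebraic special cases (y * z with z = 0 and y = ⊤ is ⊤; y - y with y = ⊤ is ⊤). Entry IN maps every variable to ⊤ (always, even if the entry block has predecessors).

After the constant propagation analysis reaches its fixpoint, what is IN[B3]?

Per-block solution:
  B0: | IN=(all ⊤) | OUT=(all ⊤)
  B1: | IN=(all ⊤) | OUT=(all ⊤)
  B2: | IN=(all ⊤) | OUT={c:-1; rest ⊤}
  B3: | IN={c:-1; rest ⊤} | OUT={b:-1, c:-1, e:-2, f:-3; rest ⊤}

Merge at B3: IN[B3] = OUT[B2] = {a: ⊤, b: ⊤, c: -1, d: ⊤, e: ⊤, f: ⊤}

Answer: {a: ⊤, b: ⊤, c: -1, d: ⊤, e: ⊤, f: ⊤}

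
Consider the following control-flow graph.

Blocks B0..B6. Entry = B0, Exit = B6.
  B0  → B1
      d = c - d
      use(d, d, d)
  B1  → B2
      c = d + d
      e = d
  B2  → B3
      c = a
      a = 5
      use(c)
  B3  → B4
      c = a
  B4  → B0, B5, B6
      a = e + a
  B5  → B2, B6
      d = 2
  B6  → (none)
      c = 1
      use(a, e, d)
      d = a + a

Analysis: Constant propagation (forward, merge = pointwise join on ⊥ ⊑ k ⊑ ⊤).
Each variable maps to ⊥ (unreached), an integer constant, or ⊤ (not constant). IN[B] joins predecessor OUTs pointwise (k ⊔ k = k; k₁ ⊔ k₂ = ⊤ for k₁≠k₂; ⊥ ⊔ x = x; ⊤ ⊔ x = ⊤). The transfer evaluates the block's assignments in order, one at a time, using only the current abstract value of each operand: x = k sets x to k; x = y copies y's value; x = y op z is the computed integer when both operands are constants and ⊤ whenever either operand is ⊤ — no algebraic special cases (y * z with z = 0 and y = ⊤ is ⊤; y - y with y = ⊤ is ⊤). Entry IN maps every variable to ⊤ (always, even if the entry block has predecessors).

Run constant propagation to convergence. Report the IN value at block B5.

Answer: {a: ⊤, b: ⊤, c: 5, d: ⊤, e: ⊤, f: ⊤}

Working:
Per-block solution:
  B0:   IN=(all ⊤)   OUT=(all ⊤)
  B1:   IN=(all ⊤)   OUT=(all ⊤)
  B2:   IN=(all ⊤)   OUT={a:5; rest ⊤}
  B3:   IN={a:5; rest ⊤}   OUT={a:5, c:5; rest ⊤}
  B4:   IN={a:5, c:5; rest ⊤}   OUT={c:5; rest ⊤}
  B5:   IN={c:5; rest ⊤}   OUT={c:5, d:2; rest ⊤}
  B6:   IN={c:5; rest ⊤}   OUT={c:1; rest ⊤}

Merge at B5: IN[B5] = OUT[B4] = {a: ⊤, b: ⊤, c: 5, d: ⊤, e: ⊤, f: ⊤}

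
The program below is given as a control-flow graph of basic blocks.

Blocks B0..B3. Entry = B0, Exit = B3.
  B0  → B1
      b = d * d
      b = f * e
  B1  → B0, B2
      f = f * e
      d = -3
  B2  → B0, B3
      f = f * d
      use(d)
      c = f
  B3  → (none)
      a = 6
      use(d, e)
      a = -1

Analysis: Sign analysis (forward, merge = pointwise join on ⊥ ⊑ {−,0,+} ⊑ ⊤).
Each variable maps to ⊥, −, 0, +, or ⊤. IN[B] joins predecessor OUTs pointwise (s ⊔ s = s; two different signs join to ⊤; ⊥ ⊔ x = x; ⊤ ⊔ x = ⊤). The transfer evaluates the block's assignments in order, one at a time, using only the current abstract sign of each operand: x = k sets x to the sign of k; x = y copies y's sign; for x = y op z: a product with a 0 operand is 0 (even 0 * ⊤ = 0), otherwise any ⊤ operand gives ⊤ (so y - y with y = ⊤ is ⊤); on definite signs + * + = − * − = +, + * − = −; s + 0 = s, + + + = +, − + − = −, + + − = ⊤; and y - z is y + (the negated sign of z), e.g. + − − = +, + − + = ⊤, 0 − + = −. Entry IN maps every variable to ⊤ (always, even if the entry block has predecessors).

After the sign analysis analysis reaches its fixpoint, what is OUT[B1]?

Answer: {a: ⊤, b: ⊤, c: ⊤, d: -, e: ⊤, f: ⊤}

Trace:
Per-block solution:
  B0:   IN=(all ⊤)   OUT=(all ⊤)
  B1:   IN=(all ⊤)   OUT={d:-; rest ⊤}
  B2:   IN={d:-; rest ⊤}   OUT={d:-; rest ⊤}
  B3:   IN={d:-; rest ⊤}   OUT={a:-, d:-; rest ⊤}

Merge at B1: IN[B1] = OUT[B0] = {a: ⊤, b: ⊤, c: ⊤, d: ⊤, e: ⊤, f: ⊤}
Applying B1's transfer function to that IN value gives OUT[B1] (row B1 above).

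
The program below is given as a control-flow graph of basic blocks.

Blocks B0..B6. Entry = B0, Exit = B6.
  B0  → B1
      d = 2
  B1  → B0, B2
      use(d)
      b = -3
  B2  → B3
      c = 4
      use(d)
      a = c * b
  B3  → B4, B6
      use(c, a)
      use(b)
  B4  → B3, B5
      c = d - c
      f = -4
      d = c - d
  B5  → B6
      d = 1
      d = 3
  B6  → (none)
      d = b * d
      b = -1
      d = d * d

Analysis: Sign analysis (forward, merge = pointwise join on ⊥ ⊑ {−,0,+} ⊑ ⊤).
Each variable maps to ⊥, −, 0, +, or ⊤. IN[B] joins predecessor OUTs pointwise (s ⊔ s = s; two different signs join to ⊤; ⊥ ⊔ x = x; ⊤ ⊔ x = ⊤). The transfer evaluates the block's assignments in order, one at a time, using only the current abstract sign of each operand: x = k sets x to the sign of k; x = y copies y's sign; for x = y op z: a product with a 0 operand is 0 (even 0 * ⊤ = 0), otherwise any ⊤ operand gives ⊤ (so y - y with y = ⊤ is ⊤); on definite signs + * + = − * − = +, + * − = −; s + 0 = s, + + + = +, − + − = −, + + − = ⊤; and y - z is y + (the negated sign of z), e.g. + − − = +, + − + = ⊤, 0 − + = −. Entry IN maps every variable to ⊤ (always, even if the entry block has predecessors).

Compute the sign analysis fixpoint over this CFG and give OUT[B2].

Converged values:
  B0: | IN=(all ⊤) | OUT={d:+; rest ⊤}
  B1: | IN={d:+; rest ⊤} | OUT={b:-, d:+; rest ⊤}
  B2: | IN={b:-, d:+; rest ⊤} | OUT={a:-, b:-, c:+, d:+; rest ⊤}
  B3: | IN={a:-, b:-; rest ⊤} | OUT={a:-, b:-; rest ⊤}
  B4: | IN={a:-, b:-; rest ⊤} | OUT={a:-, b:-, f:-; rest ⊤}
  B5: | IN={a:-, b:-, f:-; rest ⊤} | OUT={a:-, b:-, d:+, f:-; rest ⊤}
  B6: | IN={a:-, b:-; rest ⊤} | OUT={a:-, b:-; rest ⊤}

Merge at B2: IN[B2] = OUT[B1] = {a: ⊤, b: -, c: ⊤, d: +, e: ⊤, f: ⊤}
Applying B2's transfer function to that IN value gives OUT[B2] (row B2 above).

Answer: {a: -, b: -, c: +, d: +, e: ⊤, f: ⊤}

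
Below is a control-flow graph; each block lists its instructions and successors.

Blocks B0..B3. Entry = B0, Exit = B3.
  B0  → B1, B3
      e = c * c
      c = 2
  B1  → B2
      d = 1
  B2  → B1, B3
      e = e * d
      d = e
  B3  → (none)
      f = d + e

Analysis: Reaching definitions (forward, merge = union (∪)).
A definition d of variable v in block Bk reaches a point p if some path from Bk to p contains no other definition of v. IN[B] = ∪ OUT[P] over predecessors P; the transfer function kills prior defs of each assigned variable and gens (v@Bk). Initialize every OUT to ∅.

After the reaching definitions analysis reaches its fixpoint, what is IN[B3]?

Fixpoint table:
  B0:   IN={}   OUT={c@B0, e@B0}
  B1:   IN={c@B0, d@B2, e@B0, e@B2}   OUT={c@B0, d@B1, e@B0, e@B2}
  B2:   IN={c@B0, d@B1, e@B0, e@B2}   OUT={c@B0, d@B2, e@B2}
  B3:   IN={c@B0, d@B2, e@B0, e@B2}   OUT={c@B0, d@B2, e@B0, e@B2, f@B3}

Merge at B3: IN[B3] = OUT[B0] ⊔ OUT[B2] = {c@B0, d@B2, e@B0, e@B2}

Answer: {c@B0, d@B2, e@B0, e@B2}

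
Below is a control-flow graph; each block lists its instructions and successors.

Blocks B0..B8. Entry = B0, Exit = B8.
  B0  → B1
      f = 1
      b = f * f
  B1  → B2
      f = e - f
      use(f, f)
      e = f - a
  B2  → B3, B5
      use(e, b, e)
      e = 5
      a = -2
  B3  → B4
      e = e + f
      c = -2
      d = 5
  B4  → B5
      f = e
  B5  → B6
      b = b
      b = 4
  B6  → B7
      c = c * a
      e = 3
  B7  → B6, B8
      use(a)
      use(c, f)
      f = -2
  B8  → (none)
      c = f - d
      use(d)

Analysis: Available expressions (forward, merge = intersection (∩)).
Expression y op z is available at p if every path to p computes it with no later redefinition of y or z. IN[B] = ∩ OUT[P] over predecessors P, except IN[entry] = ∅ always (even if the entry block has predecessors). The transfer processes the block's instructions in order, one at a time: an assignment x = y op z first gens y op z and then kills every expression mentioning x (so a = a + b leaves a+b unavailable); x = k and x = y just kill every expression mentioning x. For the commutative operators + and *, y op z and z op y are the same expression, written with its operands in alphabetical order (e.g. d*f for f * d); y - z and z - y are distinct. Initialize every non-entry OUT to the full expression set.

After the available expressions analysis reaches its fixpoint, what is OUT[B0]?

Fixpoint table:
  B0: | IN={} | OUT={f*f}
  B1: | IN={f*f} | OUT={f-a}
  B2: | IN={f-a} | OUT={}
  B3: | IN={} | OUT={}
  B4: | IN={} | OUT={}
  B5: | IN={} | OUT={}
  B6: | IN={} | OUT={}
  B7: | IN={} | OUT={}
  B8: | IN={} | OUT={f-d}

B0 is the boundary node: IN[B0] = {}
Applying B0's transfer function to that IN value gives OUT[B0] (row B0 above).

Answer: {f*f}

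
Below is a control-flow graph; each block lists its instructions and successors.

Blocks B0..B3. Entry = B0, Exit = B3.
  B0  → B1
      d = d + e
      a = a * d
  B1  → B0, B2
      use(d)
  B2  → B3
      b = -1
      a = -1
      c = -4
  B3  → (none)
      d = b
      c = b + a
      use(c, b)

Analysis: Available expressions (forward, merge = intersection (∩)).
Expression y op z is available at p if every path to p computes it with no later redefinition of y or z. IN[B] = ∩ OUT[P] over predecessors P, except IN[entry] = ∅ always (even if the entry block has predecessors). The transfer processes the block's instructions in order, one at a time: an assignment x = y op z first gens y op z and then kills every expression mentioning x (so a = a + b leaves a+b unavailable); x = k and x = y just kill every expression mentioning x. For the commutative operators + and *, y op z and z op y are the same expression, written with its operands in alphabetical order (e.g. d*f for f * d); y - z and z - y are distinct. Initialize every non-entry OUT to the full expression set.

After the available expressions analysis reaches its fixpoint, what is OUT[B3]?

Fixpoint table:
  B0:  IN={}  OUT={}
  B1:  IN={}  OUT={}
  B2:  IN={}  OUT={}
  B3:  IN={}  OUT={a+b}

Merge at B3: IN[B3] = OUT[B2] = {}
Applying B3's transfer function to that IN value gives OUT[B3] (row B3 above).

Answer: {a+b}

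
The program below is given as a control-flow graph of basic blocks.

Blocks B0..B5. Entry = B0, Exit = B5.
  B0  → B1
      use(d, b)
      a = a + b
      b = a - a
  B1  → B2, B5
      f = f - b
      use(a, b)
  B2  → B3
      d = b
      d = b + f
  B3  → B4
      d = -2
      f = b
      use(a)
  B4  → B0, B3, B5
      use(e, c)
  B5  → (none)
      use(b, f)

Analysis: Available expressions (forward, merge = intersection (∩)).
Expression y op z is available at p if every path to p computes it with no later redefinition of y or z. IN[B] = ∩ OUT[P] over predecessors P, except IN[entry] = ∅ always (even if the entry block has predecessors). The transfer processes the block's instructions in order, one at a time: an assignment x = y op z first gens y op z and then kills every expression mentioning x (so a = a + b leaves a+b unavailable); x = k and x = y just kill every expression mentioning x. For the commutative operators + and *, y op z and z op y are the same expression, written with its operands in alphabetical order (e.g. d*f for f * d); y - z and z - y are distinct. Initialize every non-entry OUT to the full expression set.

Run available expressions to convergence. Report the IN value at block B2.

Answer: {a-a}

Derivation:
Per-block solution:
  B0: | IN={} | OUT={a-a}
  B1: | IN={a-a} | OUT={a-a}
  B2: | IN={a-a} | OUT={a-a, b+f}
  B3: | IN={a-a} | OUT={a-a}
  B4: | IN={a-a} | OUT={a-a}
  B5: | IN={a-a} | OUT={a-a}

Merge at B2: IN[B2] = OUT[B1] = {a-a}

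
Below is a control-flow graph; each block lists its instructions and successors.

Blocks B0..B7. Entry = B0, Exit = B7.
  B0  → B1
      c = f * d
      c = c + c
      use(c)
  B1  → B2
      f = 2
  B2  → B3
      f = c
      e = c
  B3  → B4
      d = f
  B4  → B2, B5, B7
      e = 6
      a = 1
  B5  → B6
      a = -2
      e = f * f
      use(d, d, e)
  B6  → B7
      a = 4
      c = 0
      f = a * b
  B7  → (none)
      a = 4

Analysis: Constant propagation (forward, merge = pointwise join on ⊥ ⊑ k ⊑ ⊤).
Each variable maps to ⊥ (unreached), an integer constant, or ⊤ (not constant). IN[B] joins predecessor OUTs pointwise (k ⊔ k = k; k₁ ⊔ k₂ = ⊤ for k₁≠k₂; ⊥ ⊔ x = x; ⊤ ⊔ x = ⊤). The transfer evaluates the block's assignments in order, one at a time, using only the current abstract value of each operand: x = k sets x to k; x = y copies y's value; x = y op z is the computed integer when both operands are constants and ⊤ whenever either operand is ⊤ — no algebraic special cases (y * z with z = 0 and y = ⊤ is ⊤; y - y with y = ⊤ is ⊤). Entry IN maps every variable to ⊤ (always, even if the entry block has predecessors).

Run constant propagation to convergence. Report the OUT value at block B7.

Answer: {a: 4, b: ⊤, c: ⊤, d: ⊤, e: ⊤, f: ⊤}

Derivation:
Converged values:
  B0: | IN=(all ⊤) | OUT=(all ⊤)
  B1: | IN=(all ⊤) | OUT={f:2; rest ⊤}
  B2: | IN=(all ⊤) | OUT=(all ⊤)
  B3: | IN=(all ⊤) | OUT=(all ⊤)
  B4: | IN=(all ⊤) | OUT={a:1, e:6; rest ⊤}
  B5: | IN={a:1, e:6; rest ⊤} | OUT={a:-2; rest ⊤}
  B6: | IN={a:-2; rest ⊤} | OUT={a:4, c:0; rest ⊤}
  B7: | IN=(all ⊤) | OUT={a:4; rest ⊤}

Merge at B7: IN[B7] = OUT[B4] ⊔ OUT[B6] = {a: ⊤, b: ⊤, c: ⊤, d: ⊤, e: ⊤, f: ⊤}
Applying B7's transfer function to that IN value gives OUT[B7] (row B7 above).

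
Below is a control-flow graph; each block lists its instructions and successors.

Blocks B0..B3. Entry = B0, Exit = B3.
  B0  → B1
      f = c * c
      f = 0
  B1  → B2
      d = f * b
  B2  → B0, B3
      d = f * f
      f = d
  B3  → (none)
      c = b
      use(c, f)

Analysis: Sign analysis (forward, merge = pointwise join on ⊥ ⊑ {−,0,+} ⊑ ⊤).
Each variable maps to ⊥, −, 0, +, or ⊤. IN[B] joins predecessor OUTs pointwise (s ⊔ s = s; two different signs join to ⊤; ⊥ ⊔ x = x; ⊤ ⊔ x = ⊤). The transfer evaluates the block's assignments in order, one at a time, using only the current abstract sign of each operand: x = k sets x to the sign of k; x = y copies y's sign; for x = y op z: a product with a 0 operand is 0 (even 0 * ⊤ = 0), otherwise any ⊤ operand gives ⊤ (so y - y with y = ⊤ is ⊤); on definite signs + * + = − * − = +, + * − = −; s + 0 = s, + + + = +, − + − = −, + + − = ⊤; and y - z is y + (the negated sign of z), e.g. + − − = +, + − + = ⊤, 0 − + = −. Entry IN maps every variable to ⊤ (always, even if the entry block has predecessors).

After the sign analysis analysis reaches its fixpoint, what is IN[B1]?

Fixpoint table:
  B0:  IN=(all ⊤)  OUT={f:0; rest ⊤}
  B1:  IN={f:0; rest ⊤}  OUT={d:0, f:0; rest ⊤}
  B2:  IN={d:0, f:0; rest ⊤}  OUT={d:0, f:0; rest ⊤}
  B3:  IN={d:0, f:0; rest ⊤}  OUT={d:0, f:0; rest ⊤}

Merge at B1: IN[B1] = OUT[B0] = {a: ⊤, b: ⊤, c: ⊤, d: ⊤, e: ⊤, f: 0}

Answer: {a: ⊤, b: ⊤, c: ⊤, d: ⊤, e: ⊤, f: 0}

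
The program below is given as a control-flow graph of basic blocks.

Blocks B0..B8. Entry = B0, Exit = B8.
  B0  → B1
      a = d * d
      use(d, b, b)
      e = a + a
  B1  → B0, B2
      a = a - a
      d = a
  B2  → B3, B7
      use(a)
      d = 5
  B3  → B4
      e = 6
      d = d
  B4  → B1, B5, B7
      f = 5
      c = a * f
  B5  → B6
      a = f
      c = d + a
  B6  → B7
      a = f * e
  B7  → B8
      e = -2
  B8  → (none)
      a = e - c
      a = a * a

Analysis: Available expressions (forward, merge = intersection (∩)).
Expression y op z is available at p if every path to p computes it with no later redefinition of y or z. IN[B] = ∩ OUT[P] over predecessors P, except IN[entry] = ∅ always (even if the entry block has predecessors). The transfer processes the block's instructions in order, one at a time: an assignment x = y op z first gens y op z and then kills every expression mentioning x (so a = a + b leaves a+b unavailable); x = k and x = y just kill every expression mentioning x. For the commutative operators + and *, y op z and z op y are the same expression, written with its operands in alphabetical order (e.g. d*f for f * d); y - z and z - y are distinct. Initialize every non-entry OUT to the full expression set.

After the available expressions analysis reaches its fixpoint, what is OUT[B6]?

Fixpoint table:
  B0: | IN={} | OUT={a+a, d*d}
  B1: | IN={} | OUT={}
  B2: | IN={} | OUT={}
  B3: | IN={} | OUT={}
  B4: | IN={} | OUT={a*f}
  B5: | IN={a*f} | OUT={a+d}
  B6: | IN={a+d} | OUT={e*f}
  B7: | IN={} | OUT={}
  B8: | IN={} | OUT={e-c}

Merge at B6: IN[B6] = OUT[B5] = {a+d}
Applying B6's transfer function to that IN value gives OUT[B6] (row B6 above).

Answer: {e*f}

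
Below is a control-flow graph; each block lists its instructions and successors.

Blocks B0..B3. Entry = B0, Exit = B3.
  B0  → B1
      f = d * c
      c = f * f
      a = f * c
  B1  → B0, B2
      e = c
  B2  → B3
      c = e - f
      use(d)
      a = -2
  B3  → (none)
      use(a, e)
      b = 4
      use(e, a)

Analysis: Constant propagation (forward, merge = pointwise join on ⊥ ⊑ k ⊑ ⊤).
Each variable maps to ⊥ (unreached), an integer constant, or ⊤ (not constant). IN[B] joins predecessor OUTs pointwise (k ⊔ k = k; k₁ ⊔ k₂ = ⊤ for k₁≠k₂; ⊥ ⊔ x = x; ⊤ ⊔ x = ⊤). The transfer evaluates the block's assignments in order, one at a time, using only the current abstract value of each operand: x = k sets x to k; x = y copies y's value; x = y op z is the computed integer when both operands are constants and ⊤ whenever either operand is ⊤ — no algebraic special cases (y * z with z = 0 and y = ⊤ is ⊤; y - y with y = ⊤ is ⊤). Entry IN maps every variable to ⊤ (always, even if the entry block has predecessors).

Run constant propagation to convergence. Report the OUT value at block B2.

Answer: {a: -2, b: ⊤, c: ⊤, d: ⊤, e: ⊤, f: ⊤}

Derivation:
Fixpoint table:
  B0:  IN=(all ⊤)  OUT=(all ⊤)
  B1:  IN=(all ⊤)  OUT=(all ⊤)
  B2:  IN=(all ⊤)  OUT={a:-2; rest ⊤}
  B3:  IN={a:-2; rest ⊤}  OUT={a:-2, b:4; rest ⊤}

Merge at B2: IN[B2] = OUT[B1] = {a: ⊤, b: ⊤, c: ⊤, d: ⊤, e: ⊤, f: ⊤}
Applying B2's transfer function to that IN value gives OUT[B2] (row B2 above).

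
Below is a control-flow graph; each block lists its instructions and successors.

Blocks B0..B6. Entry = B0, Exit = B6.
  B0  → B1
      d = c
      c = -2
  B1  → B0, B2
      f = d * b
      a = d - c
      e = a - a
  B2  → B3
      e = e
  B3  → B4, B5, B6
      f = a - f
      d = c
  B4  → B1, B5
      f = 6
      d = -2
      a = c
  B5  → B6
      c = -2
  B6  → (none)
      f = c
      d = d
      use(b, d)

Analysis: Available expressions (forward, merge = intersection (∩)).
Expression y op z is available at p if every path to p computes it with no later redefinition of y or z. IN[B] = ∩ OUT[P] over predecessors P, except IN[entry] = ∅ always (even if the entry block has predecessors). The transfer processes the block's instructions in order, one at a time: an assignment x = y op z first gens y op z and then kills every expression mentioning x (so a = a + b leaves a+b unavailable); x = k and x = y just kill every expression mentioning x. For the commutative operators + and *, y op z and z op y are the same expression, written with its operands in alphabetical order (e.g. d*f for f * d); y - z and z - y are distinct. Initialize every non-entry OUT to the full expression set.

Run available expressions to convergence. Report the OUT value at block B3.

Per-block solution:
  B0: | IN={} | OUT={}
  B1: | IN={} | OUT={a-a, b*d, d-c}
  B2: | IN={a-a, b*d, d-c} | OUT={a-a, b*d, d-c}
  B3: | IN={a-a, b*d, d-c} | OUT={a-a}
  B4: | IN={a-a} | OUT={}
  B5: | IN={} | OUT={}
  B6: | IN={} | OUT={}

Merge at B3: IN[B3] = OUT[B2] = {a-a, b*d, d-c}
Applying B3's transfer function to that IN value gives OUT[B3] (row B3 above).

Answer: {a-a}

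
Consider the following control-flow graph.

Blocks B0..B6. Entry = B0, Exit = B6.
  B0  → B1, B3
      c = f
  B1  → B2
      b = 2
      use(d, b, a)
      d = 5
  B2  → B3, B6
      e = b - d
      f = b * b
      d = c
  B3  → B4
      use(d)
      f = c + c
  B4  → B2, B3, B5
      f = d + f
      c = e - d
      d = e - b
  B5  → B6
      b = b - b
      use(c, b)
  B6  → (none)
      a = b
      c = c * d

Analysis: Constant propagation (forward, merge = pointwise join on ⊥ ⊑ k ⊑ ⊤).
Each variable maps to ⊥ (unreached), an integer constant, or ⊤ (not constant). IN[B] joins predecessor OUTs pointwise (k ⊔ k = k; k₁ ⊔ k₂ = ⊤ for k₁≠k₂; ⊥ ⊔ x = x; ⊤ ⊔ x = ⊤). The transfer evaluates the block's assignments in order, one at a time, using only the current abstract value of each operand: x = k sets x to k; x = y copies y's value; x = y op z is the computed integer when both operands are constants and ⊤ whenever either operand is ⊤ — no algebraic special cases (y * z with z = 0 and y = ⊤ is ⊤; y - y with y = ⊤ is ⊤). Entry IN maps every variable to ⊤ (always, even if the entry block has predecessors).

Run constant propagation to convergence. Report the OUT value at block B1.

Converged values:
  B0:   IN=(all ⊤)   OUT=(all ⊤)
  B1:   IN=(all ⊤)   OUT={b:2, d:5; rest ⊤}
  B2:   IN=(all ⊤)   OUT=(all ⊤)
  B3:   IN=(all ⊤)   OUT=(all ⊤)
  B4:   IN=(all ⊤)   OUT=(all ⊤)
  B5:   IN=(all ⊤)   OUT=(all ⊤)
  B6:   IN=(all ⊤)   OUT=(all ⊤)

Merge at B1: IN[B1] = OUT[B0] = {a: ⊤, b: ⊤, c: ⊤, d: ⊤, e: ⊤, f: ⊤}
Applying B1's transfer function to that IN value gives OUT[B1] (row B1 above).

Answer: {a: ⊤, b: 2, c: ⊤, d: 5, e: ⊤, f: ⊤}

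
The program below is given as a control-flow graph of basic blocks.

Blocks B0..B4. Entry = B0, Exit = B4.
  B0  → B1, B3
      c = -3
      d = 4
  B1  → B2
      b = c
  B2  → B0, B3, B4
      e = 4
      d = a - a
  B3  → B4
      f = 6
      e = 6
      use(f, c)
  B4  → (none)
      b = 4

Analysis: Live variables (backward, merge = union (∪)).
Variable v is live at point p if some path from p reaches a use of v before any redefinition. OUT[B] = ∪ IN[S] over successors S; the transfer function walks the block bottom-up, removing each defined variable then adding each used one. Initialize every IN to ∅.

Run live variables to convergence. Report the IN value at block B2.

Answer: {a, c}

Working:
Converged values:
  B0:   IN={a}   OUT={a, c}
  B1:   IN={a, c}   OUT={a, c}
  B2:   IN={a, c}   OUT={a, c}
  B3:   IN={c}   OUT={}
  B4:   IN={}   OUT={}

Merge at B2: OUT[B2] = IN[B0] ⊔ IN[B3] ⊔ IN[B4] = {a, c}
Applying B2's transfer function to that OUT value gives IN[B2] (row B2 above).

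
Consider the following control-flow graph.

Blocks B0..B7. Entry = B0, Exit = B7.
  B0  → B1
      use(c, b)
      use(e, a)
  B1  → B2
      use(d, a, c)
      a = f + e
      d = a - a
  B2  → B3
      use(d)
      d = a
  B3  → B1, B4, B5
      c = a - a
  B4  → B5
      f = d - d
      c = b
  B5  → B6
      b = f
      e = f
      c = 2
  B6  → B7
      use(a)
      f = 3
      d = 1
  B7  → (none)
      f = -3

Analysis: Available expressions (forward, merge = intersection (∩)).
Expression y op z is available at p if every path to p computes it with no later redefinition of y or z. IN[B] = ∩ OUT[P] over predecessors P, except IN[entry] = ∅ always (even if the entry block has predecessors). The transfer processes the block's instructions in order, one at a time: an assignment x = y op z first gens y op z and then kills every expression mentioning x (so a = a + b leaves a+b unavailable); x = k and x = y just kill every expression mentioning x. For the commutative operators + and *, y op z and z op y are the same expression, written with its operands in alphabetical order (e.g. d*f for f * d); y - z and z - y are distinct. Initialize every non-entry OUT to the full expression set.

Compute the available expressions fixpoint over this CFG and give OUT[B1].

Answer: {a-a, e+f}

Derivation:
Per-block solution:
  B0:  IN={}  OUT={}
  B1:  IN={}  OUT={a-a, e+f}
  B2:  IN={a-a, e+f}  OUT={a-a, e+f}
  B3:  IN={a-a, e+f}  OUT={a-a, e+f}
  B4:  IN={a-a, e+f}  OUT={a-a, d-d}
  B5:  IN={a-a}  OUT={a-a}
  B6:  IN={a-a}  OUT={a-a}
  B7:  IN={a-a}  OUT={a-a}

Merge at B1: IN[B1] = OUT[B0] ∩ OUT[B3] = {}
Applying B1's transfer function to that IN value gives OUT[B1] (row B1 above).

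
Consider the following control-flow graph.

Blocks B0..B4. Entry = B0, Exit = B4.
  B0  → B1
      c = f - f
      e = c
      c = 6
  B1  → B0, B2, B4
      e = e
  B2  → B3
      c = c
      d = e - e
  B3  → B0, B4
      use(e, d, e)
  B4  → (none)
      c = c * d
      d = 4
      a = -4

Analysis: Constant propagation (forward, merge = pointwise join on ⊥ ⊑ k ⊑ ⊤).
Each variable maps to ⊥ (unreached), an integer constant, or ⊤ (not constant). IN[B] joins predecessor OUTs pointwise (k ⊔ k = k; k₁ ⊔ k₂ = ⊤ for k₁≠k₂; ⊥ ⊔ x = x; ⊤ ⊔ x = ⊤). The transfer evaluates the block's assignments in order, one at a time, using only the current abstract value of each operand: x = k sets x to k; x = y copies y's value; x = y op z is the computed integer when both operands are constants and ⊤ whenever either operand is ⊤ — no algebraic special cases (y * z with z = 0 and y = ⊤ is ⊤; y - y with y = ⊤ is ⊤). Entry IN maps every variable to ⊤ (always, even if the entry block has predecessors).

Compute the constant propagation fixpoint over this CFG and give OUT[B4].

Fixpoint table:
  B0:  IN=(all ⊤)  OUT={c:6; rest ⊤}
  B1:  IN={c:6; rest ⊤}  OUT={c:6; rest ⊤}
  B2:  IN={c:6; rest ⊤}  OUT={c:6; rest ⊤}
  B3:  IN={c:6; rest ⊤}  OUT={c:6; rest ⊤}
  B4:  IN={c:6; rest ⊤}  OUT={a:-4, d:4; rest ⊤}

Merge at B4: IN[B4] = OUT[B1] ⊔ OUT[B3] = {a: ⊤, b: ⊤, c: 6, d: ⊤, e: ⊤, f: ⊤}
Applying B4's transfer function to that IN value gives OUT[B4] (row B4 above).

Answer: {a: -4, b: ⊤, c: ⊤, d: 4, e: ⊤, f: ⊤}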